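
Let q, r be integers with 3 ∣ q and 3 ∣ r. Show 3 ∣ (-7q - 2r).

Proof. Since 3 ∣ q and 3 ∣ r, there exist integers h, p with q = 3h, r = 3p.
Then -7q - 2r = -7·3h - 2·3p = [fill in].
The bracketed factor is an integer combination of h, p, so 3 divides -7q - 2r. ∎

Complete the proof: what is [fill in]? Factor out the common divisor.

Pull the common 3 out of every term: -7·3h - 2·3p = 3(-7h - 2p).
-7h - 2p is an integer, which exhibits the divisibility.

3(-7h - 2p)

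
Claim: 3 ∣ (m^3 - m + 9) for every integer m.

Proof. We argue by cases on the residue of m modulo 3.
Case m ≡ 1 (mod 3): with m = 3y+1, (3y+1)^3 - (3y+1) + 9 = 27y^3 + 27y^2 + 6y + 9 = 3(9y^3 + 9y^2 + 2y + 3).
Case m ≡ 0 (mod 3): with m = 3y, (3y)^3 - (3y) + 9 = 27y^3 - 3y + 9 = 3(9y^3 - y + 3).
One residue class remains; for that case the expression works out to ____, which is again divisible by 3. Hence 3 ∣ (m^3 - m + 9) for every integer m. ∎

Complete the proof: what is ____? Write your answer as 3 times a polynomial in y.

3(9y^3 + 18y^2 + 11y + 5)

The residues treated are {1, 0}, so the missing case is m ≡ 2 (mod 3); write m = 3y+2.
Then (3y+2)^3 - (3y+2) + 9 = 27y^3 + 54y^2 + 33y + 15 = 3(9y^3 + 18y^2 + 11y + 5).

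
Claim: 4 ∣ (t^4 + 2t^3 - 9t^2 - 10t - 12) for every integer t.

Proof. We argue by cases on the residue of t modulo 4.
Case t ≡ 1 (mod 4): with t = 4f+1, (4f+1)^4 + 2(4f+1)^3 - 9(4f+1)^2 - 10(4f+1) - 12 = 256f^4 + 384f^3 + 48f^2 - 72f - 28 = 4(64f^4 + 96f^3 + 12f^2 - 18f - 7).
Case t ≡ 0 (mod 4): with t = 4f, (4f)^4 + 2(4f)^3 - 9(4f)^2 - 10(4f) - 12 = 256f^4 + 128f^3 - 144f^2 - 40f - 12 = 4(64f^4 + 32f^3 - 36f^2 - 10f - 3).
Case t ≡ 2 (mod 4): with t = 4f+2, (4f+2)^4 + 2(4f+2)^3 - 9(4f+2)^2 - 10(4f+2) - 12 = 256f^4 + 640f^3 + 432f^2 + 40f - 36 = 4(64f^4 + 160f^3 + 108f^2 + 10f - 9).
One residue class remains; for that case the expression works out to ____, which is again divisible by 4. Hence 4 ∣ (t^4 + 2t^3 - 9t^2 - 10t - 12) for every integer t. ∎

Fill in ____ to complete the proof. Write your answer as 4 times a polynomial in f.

Only t ≡ 3 (mod 4) is unaccounted for. Put t = 4f+3:
(4f+3)^4 + 2(4f+3)^3 - 9(4f+3)^2 - 10(4f+3) - 12 expands to 256f^4 + 896f^3 + 1008f^2 + 392f + 12,
and factoring out 4 leaves 4(64f^4 + 224f^3 + 252f^2 + 98f + 3).

4(64f^4 + 224f^3 + 252f^2 + 98f + 3)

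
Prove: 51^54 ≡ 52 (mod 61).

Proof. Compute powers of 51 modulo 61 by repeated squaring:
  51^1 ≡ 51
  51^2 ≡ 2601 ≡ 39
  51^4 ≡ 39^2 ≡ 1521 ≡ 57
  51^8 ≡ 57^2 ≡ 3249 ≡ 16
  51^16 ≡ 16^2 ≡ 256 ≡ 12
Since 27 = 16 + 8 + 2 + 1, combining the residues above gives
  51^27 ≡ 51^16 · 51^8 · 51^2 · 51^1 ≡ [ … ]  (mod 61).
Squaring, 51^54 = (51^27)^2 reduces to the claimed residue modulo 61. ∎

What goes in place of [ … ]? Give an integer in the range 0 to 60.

28

51^16 · 51^8 · 51^2 · 51^1 ≡ 12 · 16 · 39 · 51 = 381888.
381888 mod 61 = 28, so 51^27 ≡ 28 (mod 61).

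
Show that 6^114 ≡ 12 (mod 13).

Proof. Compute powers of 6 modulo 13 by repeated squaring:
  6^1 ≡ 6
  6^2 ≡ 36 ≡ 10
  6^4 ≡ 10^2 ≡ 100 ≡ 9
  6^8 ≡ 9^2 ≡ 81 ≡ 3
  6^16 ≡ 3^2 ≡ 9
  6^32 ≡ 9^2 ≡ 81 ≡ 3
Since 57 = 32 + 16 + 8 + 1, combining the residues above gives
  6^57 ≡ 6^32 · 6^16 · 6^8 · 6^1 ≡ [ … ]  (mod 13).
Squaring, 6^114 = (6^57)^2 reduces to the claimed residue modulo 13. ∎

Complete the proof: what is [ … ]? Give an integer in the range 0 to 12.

5

6^32 · 6^16 · 6^8 · 6^1 ≡ 3 · 9 · 3 · 6 = 486.
486 mod 13 = 5, so 6^57 ≡ 5 (mod 13).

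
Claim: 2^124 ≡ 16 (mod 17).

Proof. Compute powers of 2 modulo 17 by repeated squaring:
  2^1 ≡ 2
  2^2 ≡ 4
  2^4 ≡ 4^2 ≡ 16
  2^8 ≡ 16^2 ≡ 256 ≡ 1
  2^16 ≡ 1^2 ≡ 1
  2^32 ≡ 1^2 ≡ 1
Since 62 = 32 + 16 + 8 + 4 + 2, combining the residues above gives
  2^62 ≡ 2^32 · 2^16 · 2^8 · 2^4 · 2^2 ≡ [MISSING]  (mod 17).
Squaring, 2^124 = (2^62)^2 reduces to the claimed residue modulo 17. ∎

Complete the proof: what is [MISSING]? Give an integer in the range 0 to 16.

13

Multiply the listed residues: 1 · 1 · 1 · 16 · 4 = 1 → 1 → 16 → 64.
Reducing modulo 17: 64 = 3·17 + 13, so 2^62 ≡ 13.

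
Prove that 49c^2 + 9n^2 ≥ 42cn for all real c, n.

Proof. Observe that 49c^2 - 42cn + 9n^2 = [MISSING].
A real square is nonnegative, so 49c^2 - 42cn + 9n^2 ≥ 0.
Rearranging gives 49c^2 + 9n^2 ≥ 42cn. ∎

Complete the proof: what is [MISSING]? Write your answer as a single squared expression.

49c^2 - 42cn + 9n^2 is a perfect-square trinomial: the outer terms are (7c)^2 and (3n)^2, and the cross term is -2·7c·3n.
So 49c^2 - 42cn + 9n^2 = (7c - 3n)^2 ≥ 0.

(7c - 3n)^2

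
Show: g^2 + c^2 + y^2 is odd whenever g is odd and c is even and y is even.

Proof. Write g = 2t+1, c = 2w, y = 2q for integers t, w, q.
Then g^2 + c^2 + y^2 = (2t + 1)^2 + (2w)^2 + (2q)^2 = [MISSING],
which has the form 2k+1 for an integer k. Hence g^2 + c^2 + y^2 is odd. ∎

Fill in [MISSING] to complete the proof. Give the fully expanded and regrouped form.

(2t + 1)^2 + (2w)^2 + (2q)^2 = 4q^2 + 4t^2 + 4t + 4w^2 + 1
= 2(2q^2 + 2t^2 + 2t + 2w^2) + 1.
Since 2q^2 + 2t^2 + 2t + 2w^2 is an integer, the sum of squares is of the form 2k+1 for an integer k.

2(2q^2 + 2t^2 + 2t + 2w^2) + 1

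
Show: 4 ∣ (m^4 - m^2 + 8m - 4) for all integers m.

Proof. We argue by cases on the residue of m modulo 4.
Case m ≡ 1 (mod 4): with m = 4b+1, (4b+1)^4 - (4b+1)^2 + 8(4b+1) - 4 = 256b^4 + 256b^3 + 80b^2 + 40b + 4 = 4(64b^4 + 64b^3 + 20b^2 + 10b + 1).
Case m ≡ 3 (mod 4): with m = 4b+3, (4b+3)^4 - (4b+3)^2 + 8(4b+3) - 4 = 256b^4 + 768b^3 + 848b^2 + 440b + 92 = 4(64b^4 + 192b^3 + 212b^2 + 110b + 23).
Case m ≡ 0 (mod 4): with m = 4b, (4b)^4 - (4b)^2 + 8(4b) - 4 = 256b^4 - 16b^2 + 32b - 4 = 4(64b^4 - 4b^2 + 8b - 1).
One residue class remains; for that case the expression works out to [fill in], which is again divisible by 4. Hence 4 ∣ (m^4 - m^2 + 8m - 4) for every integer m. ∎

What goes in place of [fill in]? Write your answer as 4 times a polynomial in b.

The residues treated are {1, 3, 0}, so the missing case is m ≡ 2 (mod 4); write m = 4b+2.
Then (4b+2)^4 - (4b+2)^2 + 8(4b+2) - 4 = 256b^4 + 512b^3 + 368b^2 + 144b + 24 = 4(64b^4 + 128b^3 + 92b^2 + 36b + 6).

4(64b^4 + 128b^3 + 92b^2 + 36b + 6)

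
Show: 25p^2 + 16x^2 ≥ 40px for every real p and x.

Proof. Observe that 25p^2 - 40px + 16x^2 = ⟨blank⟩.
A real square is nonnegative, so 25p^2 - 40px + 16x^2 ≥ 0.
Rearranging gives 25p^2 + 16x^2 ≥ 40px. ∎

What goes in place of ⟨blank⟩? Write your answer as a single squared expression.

The leading and trailing coefficients are 5^2 and 4^2, and 40 = 2·5·4, so the trinomial is (5p - 4x)^2.
Hence 25p^2 - 40px + 16x^2 ≥ 0.

(5p - 4x)^2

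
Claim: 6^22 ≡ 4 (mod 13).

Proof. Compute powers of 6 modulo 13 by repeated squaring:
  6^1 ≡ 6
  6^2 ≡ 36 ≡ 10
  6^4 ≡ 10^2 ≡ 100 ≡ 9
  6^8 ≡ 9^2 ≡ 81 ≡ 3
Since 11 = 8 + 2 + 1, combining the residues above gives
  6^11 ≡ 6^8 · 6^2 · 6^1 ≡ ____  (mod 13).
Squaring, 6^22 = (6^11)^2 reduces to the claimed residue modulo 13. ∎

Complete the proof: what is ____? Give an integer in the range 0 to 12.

11

Multiply the listed residues: 3 · 10 · 6 = 30 → 180.
Reducing modulo 13: 180 = 13·13 + 11, so 6^11 ≡ 11.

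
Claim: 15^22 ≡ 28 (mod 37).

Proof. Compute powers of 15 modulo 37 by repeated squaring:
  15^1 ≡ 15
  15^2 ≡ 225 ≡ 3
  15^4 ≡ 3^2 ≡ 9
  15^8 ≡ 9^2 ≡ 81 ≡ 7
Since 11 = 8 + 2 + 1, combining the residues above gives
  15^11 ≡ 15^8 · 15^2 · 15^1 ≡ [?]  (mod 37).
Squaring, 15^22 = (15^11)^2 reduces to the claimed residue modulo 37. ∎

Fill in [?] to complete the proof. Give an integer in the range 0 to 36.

19

15^8 · 15^2 · 15^1 ≡ 7 · 3 · 15 = 315.
315 mod 37 = 19, so 15^11 ≡ 19 (mod 37).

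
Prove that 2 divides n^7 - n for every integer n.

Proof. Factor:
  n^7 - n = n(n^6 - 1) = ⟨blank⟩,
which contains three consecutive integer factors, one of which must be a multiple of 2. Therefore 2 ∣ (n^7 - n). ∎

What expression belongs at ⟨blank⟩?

(n - 1)n(n + 1)(n^4 + n^2 + 1)

n^6 - 1 = (n^2 - 1)(n^4 + n^2 + 1), and n^2 - 1 = (n-1)(n+1).
So n(n^6 - 1) = (n - 1)n(n + 1)(n^4 + n^2 + 1).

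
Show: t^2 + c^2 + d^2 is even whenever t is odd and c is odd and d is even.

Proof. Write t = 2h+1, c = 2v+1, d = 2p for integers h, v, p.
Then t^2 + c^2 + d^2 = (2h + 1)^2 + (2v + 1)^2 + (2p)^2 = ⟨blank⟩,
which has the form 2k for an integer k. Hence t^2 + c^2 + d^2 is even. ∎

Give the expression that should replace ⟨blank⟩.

Expanding: (2h + 1)^2 + (2v + 1)^2 + (2p)^2 = 4h^2 + 4h + 4p^2 + 4v^2 + 4v + 2.
Every term is even; pulling out the factor of 2 gives 2(2h^2 + 2h + 2p^2 + 2v^2 + 2v + 1).

2(2h^2 + 2h + 2p^2 + 2v^2 + 2v + 1)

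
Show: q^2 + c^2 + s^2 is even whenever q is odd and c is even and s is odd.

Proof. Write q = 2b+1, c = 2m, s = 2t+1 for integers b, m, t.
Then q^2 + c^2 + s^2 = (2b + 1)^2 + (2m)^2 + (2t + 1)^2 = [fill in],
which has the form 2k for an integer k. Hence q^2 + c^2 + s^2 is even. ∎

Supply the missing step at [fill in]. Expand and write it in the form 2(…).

(2b + 1)^2 + (2m)^2 + (2t + 1)^2 = 4b^2 + 4b + 4m^2 + 4t^2 + 4t + 2
= 2(2b^2 + 2b + 2m^2 + 2t^2 + 2t + 1).
Since 2b^2 + 2b + 2m^2 + 2t^2 + 2t + 1 is an integer, the sum of squares is of the form 2k for an integer k.

2(2b^2 + 2b + 2m^2 + 2t^2 + 2t + 1)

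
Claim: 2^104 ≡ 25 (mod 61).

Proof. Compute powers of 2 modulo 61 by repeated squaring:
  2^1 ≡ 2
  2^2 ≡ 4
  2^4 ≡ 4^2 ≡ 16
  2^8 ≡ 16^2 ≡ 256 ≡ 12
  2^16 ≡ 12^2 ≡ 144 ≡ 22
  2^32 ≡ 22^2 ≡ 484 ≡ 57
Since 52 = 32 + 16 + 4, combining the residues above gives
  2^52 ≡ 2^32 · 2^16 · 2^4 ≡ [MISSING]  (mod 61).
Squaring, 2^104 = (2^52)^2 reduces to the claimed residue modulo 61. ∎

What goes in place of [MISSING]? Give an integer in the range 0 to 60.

56

Multiply the listed residues: 57 · 22 · 16 = 1254 → 20064.
Reducing modulo 61: 20064 = 328·61 + 56, so 2^52 ≡ 56.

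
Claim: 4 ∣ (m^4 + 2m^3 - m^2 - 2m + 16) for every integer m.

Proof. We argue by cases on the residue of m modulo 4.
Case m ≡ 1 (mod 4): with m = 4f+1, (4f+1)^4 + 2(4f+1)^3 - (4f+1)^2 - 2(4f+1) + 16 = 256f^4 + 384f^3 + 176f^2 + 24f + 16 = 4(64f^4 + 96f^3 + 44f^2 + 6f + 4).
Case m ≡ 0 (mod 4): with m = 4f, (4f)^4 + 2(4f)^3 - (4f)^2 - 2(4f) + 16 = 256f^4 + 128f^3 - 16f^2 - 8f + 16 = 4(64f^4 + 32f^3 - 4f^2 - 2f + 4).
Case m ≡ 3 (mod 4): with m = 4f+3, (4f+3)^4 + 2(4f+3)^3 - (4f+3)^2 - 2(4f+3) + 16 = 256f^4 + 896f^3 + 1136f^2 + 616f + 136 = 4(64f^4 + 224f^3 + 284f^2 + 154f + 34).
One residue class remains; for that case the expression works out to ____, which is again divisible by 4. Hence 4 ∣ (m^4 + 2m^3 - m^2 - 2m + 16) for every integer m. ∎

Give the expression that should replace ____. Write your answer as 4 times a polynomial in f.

4(64f^4 + 160f^3 + 140f^2 + 50f + 10)

Only m ≡ 2 (mod 4) is unaccounted for. Put m = 4f+2:
(4f+2)^4 + 2(4f+2)^3 - (4f+2)^2 - 2(4f+2) + 16 expands to 256f^4 + 640f^3 + 560f^2 + 200f + 40,
and factoring out 4 leaves 4(64f^4 + 160f^3 + 140f^2 + 50f + 10).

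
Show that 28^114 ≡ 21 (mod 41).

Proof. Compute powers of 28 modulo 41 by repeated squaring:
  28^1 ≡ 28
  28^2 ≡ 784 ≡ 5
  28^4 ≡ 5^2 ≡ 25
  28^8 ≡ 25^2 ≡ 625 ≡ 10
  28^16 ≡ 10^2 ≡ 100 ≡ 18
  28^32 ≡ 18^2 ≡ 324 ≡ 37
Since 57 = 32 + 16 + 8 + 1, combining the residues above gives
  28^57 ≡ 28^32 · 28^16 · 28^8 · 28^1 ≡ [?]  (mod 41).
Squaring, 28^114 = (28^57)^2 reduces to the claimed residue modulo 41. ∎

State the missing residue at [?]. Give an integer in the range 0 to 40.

12

28^32 · 28^16 · 28^8 · 28^1 ≡ 37 · 18 · 10 · 28 = 186480.
186480 mod 41 = 12, so 28^57 ≡ 12 (mod 41).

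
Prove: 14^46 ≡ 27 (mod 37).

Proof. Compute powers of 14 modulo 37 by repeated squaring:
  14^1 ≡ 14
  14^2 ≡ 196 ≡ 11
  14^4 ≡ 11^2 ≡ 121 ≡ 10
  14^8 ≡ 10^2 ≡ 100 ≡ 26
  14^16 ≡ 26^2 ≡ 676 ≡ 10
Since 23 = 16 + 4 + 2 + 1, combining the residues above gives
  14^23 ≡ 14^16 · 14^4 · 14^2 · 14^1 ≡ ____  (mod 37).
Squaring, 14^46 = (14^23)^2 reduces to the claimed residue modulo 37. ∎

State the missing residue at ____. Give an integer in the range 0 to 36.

Multiply the listed residues: 10 · 10 · 11 · 14 = 100 → 1100 → 15400.
Reducing modulo 37: 15400 = 416·37 + 8, so 14^23 ≡ 8.

8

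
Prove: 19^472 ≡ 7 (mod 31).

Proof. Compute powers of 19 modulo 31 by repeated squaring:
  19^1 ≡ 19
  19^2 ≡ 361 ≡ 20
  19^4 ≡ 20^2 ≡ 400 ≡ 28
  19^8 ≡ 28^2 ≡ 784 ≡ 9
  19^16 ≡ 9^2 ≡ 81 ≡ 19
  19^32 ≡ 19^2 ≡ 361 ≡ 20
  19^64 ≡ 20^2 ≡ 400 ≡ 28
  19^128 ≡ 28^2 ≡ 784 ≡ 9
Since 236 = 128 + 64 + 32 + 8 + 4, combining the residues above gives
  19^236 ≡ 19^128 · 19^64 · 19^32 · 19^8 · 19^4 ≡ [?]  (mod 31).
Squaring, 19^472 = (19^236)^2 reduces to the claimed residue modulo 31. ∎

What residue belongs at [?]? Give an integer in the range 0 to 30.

19^128 · 19^64 · 19^32 · 19^8 · 19^4 ≡ 9 · 28 · 20 · 9 · 28 = 1270080.
1270080 mod 31 = 10, so 19^236 ≡ 10 (mod 31).

10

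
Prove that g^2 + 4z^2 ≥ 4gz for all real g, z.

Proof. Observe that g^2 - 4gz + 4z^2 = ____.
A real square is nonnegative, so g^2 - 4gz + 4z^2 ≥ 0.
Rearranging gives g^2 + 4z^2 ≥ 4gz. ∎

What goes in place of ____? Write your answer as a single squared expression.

(g - 2z)^2

g^2 - 4gz + 4z^2 is a perfect-square trinomial: the outer terms are (g)^2 and (2z)^2, and the cross term is -2·g·2z.
So g^2 - 4gz + 4z^2 = (g - 2z)^2 ≥ 0.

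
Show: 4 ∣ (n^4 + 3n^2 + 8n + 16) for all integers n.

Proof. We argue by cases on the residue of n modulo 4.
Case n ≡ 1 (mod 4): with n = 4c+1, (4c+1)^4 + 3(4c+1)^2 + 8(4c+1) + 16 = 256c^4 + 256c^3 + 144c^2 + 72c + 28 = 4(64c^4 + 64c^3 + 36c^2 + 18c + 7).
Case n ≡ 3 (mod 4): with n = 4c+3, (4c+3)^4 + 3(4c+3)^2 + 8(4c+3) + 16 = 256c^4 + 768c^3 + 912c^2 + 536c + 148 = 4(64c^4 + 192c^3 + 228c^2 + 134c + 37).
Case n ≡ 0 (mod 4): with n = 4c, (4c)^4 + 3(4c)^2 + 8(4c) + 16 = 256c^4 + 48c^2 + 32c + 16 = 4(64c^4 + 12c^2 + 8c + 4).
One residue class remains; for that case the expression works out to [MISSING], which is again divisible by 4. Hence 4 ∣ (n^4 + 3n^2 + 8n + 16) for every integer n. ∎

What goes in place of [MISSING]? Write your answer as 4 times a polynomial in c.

4(64c^4 + 128c^3 + 108c^2 + 52c + 15)

The residues treated are {1, 3, 0}, so the missing case is n ≡ 2 (mod 4); write n = 4c+2.
Then (4c+2)^4 + 3(4c+2)^2 + 8(4c+2) + 16 = 256c^4 + 512c^3 + 432c^2 + 208c + 60 = 4(64c^4 + 128c^3 + 108c^2 + 52c + 15).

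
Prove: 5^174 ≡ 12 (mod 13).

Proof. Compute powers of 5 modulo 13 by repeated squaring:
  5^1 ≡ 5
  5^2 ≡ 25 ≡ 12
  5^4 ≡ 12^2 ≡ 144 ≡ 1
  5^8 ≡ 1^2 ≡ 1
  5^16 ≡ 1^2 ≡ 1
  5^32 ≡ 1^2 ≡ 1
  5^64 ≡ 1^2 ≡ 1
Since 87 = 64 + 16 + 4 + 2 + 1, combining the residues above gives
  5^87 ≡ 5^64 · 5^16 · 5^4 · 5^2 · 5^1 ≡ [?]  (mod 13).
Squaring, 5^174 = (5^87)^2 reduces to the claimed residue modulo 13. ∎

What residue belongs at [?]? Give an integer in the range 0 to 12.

8

5^64 · 5^16 · 5^4 · 5^2 · 5^1 ≡ 1 · 1 · 1 · 12 · 5 = 60.
60 mod 13 = 8, so 5^87 ≡ 8 (mod 13).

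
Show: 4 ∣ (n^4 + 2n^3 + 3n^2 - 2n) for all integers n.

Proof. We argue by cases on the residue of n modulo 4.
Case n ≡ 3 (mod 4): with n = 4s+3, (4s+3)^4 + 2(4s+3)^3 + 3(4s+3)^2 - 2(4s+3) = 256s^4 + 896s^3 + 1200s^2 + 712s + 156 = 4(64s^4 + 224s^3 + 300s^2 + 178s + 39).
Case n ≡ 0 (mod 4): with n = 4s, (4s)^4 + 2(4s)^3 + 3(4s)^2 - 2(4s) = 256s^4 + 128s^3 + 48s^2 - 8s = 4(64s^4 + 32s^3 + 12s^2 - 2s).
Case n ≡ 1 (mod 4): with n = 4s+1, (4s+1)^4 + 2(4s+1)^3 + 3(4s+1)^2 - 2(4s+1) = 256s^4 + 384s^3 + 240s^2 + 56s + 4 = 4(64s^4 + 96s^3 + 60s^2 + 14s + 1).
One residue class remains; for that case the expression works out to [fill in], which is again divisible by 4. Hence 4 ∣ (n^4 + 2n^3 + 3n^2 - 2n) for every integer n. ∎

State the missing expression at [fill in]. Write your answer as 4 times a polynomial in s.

4(64s^4 + 160s^3 + 156s^2 + 66s + 10)

The residues treated are {3, 0, 1}, so the missing case is n ≡ 2 (mod 4); write n = 4s+2.
Then (4s+2)^4 + 2(4s+2)^3 + 3(4s+2)^2 - 2(4s+2) = 256s^4 + 640s^3 + 624s^2 + 264s + 40 = 4(64s^4 + 160s^3 + 156s^2 + 66s + 10).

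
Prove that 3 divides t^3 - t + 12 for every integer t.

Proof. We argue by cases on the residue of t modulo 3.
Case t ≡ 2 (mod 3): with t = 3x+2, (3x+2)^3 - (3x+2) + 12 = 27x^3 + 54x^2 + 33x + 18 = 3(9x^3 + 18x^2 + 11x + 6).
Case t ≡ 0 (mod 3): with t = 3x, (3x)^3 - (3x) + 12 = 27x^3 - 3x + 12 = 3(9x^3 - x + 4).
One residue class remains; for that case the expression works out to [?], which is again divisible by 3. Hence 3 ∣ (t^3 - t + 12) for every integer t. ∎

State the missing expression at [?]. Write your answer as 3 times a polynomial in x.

3(9x^3 + 9x^2 + 2x + 4)

Only t ≡ 1 (mod 3) is unaccounted for. Put t = 3x+1:
(3x+1)^3 - (3x+1) + 12 expands to 27x^3 + 27x^2 + 6x + 12,
and factoring out 3 leaves 3(9x^3 + 9x^2 + 2x + 4).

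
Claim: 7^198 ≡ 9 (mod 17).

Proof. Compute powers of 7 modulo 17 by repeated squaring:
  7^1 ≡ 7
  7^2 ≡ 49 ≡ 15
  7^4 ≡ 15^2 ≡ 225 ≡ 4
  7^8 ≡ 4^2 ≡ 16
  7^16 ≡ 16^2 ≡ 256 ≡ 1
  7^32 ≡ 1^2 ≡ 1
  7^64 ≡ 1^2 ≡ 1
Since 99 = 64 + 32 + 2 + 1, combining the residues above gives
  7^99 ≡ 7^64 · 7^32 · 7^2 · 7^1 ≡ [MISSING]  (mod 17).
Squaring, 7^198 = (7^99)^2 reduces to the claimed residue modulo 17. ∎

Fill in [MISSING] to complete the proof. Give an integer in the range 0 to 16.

3

7^64 · 7^32 · 7^2 · 7^1 ≡ 1 · 1 · 15 · 7 = 105.
105 mod 17 = 3, so 7^99 ≡ 3 (mod 17).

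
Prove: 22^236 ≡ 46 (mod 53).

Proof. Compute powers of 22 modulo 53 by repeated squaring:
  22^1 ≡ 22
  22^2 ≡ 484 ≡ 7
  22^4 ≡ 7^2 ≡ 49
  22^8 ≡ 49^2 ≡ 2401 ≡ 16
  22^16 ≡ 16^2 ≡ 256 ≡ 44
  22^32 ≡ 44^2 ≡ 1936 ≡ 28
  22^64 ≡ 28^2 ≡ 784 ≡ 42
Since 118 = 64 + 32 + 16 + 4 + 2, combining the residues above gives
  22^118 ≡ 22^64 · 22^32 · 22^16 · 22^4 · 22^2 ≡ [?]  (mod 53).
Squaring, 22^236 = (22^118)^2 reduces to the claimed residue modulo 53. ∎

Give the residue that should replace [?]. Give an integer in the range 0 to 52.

29

22^64 · 22^32 · 22^16 · 22^4 · 22^2 ≡ 42 · 28 · 44 · 49 · 7 = 17748192.
17748192 mod 53 = 29, so 22^118 ≡ 29 (mod 53).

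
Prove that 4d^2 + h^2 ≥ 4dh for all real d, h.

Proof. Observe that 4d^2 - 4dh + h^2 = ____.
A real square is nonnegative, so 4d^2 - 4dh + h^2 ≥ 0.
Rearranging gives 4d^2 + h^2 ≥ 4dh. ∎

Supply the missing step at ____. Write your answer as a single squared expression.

4d^2 - 4dh + h^2 is a perfect-square trinomial: the outer terms are (2d)^2 and (h)^2, and the cross term is -2·2d·h.
So 4d^2 - 4dh + h^2 = (2d - h)^2 ≥ 0.

(2d - h)^2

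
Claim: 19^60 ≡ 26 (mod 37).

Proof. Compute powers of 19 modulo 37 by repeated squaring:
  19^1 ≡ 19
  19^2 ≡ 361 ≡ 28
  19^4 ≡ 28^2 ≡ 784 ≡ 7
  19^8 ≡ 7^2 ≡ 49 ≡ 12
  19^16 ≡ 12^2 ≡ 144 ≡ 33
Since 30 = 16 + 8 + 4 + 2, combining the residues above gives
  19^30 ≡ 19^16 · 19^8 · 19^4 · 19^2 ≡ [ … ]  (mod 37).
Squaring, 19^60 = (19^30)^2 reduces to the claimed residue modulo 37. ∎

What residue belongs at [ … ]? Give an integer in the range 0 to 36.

19^16 · 19^8 · 19^4 · 19^2 ≡ 33 · 12 · 7 · 28 = 77616.
77616 mod 37 = 27, so 19^30 ≡ 27 (mod 37).

27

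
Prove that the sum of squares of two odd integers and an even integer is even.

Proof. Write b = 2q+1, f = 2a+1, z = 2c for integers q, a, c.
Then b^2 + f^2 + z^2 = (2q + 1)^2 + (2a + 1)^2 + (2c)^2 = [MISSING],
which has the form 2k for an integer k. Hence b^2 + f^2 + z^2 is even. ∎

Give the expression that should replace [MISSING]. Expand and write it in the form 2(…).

(2q + 1)^2 + (2a + 1)^2 + (2c)^2 = 4a^2 + 4a + 4c^2 + 4q^2 + 4q + 2
= 2(2a^2 + 2a + 2c^2 + 2q^2 + 2q + 1).
Since 2a^2 + 2a + 2c^2 + 2q^2 + 2q + 1 is an integer, the sum of squares is of the form 2k for an integer k.

2(2a^2 + 2a + 2c^2 + 2q^2 + 2q + 1)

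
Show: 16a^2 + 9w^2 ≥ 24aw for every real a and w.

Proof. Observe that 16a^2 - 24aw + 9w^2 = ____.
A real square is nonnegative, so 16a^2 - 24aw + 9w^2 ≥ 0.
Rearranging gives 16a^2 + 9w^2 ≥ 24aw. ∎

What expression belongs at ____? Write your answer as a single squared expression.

(4a - 3w)^2

The leading and trailing coefficients are 4^2 and 3^2, and 24 = 2·4·3, so the trinomial is (4a - 3w)^2.
Hence 16a^2 - 24aw + 9w^2 ≥ 0.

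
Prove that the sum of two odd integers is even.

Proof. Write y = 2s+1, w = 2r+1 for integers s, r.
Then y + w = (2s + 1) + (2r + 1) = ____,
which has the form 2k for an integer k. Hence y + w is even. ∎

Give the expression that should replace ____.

(2s + 1) + (2r + 1) = 2r + 2s + 2
= 2(r + s + 1).
Since r + s + 1 is an integer, the sum is of the form 2k for an integer k.

2(r + s + 1)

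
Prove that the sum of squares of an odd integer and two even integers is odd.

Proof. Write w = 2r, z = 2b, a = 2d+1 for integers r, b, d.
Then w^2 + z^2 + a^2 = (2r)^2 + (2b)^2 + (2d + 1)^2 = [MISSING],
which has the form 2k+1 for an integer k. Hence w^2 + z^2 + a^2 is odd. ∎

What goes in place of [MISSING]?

Expanding: (2r)^2 + (2b)^2 + (2d + 1)^2 = 4b^2 + 4d^2 + 4d + 4r^2 + 1.
Every term except the constant is even, so this is 2(2b^2 + 2d^2 + 2d + 2r^2) + 1,
and 2b^2 + 2d^2 + 2d + 2r^2 ∈ ℤ gives the required form.

2(2b^2 + 2d^2 + 2d + 2r^2) + 1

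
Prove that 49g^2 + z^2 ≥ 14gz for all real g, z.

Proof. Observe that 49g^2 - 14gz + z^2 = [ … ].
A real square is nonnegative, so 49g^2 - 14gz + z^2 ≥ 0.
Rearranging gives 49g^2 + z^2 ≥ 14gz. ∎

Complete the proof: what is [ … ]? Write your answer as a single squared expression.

49g^2 - 14gz + z^2 is a perfect-square trinomial: the outer terms are (7g)^2 and (z)^2, and the cross term is -2·7g·z.
So 49g^2 - 14gz + z^2 = (7g - z)^2 ≥ 0.

(7g - z)^2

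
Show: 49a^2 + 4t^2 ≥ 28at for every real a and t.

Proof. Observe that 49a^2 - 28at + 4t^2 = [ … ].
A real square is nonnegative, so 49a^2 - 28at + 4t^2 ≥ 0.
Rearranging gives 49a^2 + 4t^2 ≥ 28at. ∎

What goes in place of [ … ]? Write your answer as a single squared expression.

(7a - 2t)^2

The leading and trailing coefficients are 7^2 and 2^2, and 28 = 2·7·2, so the trinomial is (7a - 2t)^2.
Hence 49a^2 - 28at + 4t^2 ≥ 0.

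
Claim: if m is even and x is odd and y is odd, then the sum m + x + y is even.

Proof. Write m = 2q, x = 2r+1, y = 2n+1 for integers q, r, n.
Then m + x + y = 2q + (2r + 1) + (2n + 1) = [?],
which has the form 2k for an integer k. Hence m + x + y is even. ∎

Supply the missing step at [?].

2(n + q + r + 1)

2q + (2r + 1) + (2n + 1) = 2n + 2q + 2r + 2
= 2(n + q + r + 1).
Since n + q + r + 1 is an integer, the sum is of the form 2k for an integer k.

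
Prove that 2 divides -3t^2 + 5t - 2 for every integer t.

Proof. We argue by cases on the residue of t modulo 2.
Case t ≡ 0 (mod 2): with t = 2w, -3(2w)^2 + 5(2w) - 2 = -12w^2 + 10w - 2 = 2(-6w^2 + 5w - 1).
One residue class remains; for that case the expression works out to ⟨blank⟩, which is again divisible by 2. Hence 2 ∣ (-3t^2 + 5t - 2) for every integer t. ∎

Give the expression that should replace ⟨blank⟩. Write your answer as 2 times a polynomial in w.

Only t ≡ 1 (mod 2) is unaccounted for. Put t = 2w+1:
-3(2w+1)^2 + 5(2w+1) - 2 expands to -12w^2 - 2w,
and factoring out 2 leaves 2(-6w^2 - w).

2(-6w^2 - w)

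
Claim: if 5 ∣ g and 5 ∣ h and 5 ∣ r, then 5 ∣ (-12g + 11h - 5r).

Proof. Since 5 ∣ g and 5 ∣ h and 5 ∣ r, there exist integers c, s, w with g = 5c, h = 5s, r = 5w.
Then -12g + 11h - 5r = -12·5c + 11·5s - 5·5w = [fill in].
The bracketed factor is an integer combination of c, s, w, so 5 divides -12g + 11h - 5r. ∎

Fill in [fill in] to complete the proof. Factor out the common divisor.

5(-12c + 11s - 5w)

Each term has a factor of 5: -12·5c + 11·5s - 5·5w = 5·(-12c + 11s - 5w).
Since -12c + 11s - 5w is an integer, 5 ∣ (-12g + 11h - 5r).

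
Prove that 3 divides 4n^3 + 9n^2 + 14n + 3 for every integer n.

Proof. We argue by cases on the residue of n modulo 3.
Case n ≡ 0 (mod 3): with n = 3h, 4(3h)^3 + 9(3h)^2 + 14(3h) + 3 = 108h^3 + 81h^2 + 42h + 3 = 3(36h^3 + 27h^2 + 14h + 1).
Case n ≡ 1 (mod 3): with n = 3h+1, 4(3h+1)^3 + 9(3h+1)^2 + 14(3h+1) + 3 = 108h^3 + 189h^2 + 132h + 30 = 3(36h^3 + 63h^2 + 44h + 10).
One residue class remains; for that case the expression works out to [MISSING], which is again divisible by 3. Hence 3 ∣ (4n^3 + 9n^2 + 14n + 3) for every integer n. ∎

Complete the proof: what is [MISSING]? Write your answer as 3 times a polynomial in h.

Only n ≡ 2 (mod 3) is unaccounted for. Put n = 3h+2:
4(3h+2)^3 + 9(3h+2)^2 + 14(3h+2) + 3 expands to 108h^3 + 297h^2 + 294h + 99,
and factoring out 3 leaves 3(36h^3 + 99h^2 + 98h + 33).

3(36h^3 + 99h^2 + 98h + 33)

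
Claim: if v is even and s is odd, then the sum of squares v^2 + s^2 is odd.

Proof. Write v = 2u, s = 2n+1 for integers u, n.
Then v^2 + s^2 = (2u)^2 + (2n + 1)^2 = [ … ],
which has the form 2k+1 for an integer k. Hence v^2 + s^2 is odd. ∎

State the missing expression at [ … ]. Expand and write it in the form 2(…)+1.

Expanding: (2u)^2 + (2n + 1)^2 = 4n^2 + 4n + 4u^2 + 1.
Every term except the constant is even, so this is 2(2n^2 + 2n + 2u^2) + 1,
and 2n^2 + 2n + 2u^2 ∈ ℤ gives the required form.

2(2n^2 + 2n + 2u^2) + 1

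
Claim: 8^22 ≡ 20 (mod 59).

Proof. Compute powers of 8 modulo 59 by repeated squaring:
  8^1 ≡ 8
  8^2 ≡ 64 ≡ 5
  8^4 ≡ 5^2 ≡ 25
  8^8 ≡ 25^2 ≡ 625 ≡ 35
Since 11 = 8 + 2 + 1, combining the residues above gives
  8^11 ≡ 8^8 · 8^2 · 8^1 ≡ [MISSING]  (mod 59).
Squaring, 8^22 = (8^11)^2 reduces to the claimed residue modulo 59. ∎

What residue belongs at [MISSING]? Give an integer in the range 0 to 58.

43

Multiply the listed residues: 35 · 5 · 8 = 175 → 1400.
Reducing modulo 59: 1400 = 23·59 + 43, so 8^11 ≡ 43.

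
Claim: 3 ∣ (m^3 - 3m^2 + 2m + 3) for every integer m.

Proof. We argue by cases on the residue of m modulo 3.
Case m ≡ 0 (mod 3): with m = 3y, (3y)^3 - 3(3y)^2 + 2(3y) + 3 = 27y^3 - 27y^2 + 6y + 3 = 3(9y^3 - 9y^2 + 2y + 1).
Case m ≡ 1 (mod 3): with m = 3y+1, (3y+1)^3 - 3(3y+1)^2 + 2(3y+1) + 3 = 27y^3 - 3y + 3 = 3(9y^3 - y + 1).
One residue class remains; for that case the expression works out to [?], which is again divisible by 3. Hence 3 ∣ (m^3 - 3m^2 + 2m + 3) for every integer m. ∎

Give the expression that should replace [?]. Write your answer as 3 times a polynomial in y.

Only m ≡ 2 (mod 3) is unaccounted for. Put m = 3y+2:
(3y+2)^3 - 3(3y+2)^2 + 2(3y+2) + 3 expands to 27y^3 + 27y^2 + 6y + 3,
and factoring out 3 leaves 3(9y^3 + 9y^2 + 2y + 1).

3(9y^3 + 9y^2 + 2y + 1)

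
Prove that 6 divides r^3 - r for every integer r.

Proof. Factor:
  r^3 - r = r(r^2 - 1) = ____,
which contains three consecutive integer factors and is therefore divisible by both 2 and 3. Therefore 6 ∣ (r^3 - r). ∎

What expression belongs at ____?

(r - 1)r(r + 1)

r(r^2 - 1) = r(r - 1)(r + 1) = (r - 1)r(r + 1).
These three factors are consecutive integers, so their product is divisible by 6.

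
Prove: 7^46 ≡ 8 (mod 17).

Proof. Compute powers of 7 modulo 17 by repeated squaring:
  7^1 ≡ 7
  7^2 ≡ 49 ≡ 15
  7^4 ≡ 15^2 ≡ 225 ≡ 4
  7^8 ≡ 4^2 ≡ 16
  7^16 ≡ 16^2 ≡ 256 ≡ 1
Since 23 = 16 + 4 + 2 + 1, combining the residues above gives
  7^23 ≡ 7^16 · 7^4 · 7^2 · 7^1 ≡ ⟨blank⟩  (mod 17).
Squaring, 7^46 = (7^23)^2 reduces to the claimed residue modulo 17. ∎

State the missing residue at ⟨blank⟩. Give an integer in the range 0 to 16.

Multiply the listed residues: 1 · 4 · 15 · 7 = 4 → 60 → 420.
Reducing modulo 17: 420 = 24·17 + 12, so 7^23 ≡ 12.

12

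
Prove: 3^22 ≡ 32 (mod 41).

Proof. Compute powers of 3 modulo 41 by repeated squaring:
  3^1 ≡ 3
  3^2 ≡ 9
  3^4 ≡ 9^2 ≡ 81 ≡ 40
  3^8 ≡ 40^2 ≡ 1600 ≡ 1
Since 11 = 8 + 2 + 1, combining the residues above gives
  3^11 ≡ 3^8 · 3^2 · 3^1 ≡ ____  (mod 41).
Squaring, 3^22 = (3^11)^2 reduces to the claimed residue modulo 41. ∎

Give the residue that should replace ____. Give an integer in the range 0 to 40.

Multiply the listed residues: 1 · 9 · 3 = 9 → 27.
Reducing modulo 41: 27 = 0·41 + 27, so 3^11 ≡ 27.

27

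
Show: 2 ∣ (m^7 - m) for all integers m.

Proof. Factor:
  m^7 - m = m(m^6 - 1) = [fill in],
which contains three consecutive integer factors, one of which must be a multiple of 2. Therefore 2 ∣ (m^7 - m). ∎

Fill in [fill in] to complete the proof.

m^6 - 1 = (m^2 - 1)(m^4 + m^2 + 1), and m^2 - 1 = (m-1)(m+1).
So m(m^6 - 1) = (m - 1)m(m + 1)(m^4 + m^2 + 1).

(m - 1)m(m + 1)(m^4 + m^2 + 1)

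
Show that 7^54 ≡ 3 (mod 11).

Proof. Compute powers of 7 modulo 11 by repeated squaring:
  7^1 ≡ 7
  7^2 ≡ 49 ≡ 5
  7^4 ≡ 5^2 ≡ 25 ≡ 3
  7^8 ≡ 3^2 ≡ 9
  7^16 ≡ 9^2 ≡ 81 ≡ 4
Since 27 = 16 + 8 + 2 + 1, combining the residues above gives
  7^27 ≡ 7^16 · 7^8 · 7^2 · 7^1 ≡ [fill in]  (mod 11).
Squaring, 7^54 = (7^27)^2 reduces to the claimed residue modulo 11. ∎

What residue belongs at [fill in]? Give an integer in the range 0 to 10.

7^16 · 7^8 · 7^2 · 7^1 ≡ 4 · 9 · 5 · 7 = 1260.
1260 mod 11 = 6, so 7^27 ≡ 6 (mod 11).

6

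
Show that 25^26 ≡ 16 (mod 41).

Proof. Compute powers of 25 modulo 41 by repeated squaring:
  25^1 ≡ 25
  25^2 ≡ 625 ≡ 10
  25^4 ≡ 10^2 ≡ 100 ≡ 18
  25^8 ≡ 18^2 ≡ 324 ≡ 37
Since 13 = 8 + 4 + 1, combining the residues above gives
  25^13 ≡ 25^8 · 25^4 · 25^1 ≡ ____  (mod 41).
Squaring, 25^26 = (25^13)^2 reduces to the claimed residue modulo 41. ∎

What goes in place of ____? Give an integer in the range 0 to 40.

25^8 · 25^4 · 25^1 ≡ 37 · 18 · 25 = 16650.
16650 mod 41 = 4, so 25^13 ≡ 4 (mod 41).

4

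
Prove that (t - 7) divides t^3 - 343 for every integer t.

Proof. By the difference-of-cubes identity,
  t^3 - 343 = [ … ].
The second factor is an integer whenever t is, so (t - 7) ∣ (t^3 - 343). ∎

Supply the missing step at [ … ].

Polynomial division of t^3 - 343 by t - 7 leaves remainder 0 and quotient t^2 + 7t + 49.
Hence t^3 - 343 = (t - 7)(t^2 + 7t + 49).

(t - 7)(t^2 + 7t + 49)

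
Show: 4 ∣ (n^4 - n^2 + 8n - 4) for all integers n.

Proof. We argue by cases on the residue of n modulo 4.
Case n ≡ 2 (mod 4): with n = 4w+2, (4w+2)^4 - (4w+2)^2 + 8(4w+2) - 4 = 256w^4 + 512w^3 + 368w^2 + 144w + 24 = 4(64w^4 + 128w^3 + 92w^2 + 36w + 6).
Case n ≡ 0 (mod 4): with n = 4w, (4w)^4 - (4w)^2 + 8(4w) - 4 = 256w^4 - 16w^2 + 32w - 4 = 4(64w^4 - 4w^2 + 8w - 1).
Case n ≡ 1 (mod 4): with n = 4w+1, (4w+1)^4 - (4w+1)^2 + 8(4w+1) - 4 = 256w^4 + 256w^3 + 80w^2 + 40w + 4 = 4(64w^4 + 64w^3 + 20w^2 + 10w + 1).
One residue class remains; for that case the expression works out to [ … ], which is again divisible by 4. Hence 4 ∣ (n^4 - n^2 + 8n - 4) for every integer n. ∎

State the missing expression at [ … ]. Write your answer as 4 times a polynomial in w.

The residues treated are {2, 0, 1}, so the missing case is n ≡ 3 (mod 4); write n = 4w+3.
Then (4w+3)^4 - (4w+3)^2 + 8(4w+3) - 4 = 256w^4 + 768w^3 + 848w^2 + 440w + 92 = 4(64w^4 + 192w^3 + 212w^2 + 110w + 23).

4(64w^4 + 192w^3 + 212w^2 + 110w + 23)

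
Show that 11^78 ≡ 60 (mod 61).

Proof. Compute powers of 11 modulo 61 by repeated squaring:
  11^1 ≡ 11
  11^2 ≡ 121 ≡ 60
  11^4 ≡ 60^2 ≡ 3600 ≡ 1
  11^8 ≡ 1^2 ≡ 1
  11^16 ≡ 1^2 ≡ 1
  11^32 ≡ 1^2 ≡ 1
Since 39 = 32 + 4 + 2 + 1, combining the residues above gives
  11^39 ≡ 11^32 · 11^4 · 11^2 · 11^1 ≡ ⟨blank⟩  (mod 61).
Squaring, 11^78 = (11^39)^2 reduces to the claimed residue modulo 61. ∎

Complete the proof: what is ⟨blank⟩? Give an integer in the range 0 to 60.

Multiply the listed residues: 1 · 1 · 60 · 11 = 1 → 60 → 660.
Reducing modulo 61: 660 = 10·61 + 50, so 11^39 ≡ 50.

50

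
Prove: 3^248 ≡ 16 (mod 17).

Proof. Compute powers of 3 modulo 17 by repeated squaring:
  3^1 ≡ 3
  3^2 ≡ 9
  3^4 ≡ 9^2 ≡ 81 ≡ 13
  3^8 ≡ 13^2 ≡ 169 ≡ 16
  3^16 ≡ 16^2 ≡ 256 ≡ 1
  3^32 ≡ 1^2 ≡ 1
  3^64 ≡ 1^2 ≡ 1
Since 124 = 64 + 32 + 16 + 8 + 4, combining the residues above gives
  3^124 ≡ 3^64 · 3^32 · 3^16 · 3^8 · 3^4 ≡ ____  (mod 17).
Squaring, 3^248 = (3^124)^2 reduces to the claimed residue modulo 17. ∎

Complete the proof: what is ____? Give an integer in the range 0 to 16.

3^64 · 3^32 · 3^16 · 3^8 · 3^4 ≡ 1 · 1 · 1 · 16 · 13 = 208.
208 mod 17 = 4, so 3^124 ≡ 4 (mod 17).

4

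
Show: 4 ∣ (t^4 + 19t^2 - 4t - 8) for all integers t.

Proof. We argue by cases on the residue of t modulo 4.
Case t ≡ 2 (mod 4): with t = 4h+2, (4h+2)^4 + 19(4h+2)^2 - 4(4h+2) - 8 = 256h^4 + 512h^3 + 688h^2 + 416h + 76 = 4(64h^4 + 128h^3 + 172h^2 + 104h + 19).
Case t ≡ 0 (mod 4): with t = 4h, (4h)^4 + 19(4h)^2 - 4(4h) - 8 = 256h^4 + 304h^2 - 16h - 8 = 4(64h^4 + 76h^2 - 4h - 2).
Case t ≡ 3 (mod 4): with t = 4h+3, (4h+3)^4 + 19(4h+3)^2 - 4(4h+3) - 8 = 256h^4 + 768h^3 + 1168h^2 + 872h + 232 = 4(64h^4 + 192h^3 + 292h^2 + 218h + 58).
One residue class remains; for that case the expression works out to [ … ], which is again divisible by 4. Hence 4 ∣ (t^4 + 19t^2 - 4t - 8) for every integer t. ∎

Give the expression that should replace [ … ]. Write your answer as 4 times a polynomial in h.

Only t ≡ 1 (mod 4) is unaccounted for. Put t = 4h+1:
(4h+1)^4 + 19(4h+1)^2 - 4(4h+1) - 8 expands to 256h^4 + 256h^3 + 400h^2 + 152h + 8,
and factoring out 4 leaves 4(64h^4 + 64h^3 + 100h^2 + 38h + 2).

4(64h^4 + 64h^3 + 100h^2 + 38h + 2)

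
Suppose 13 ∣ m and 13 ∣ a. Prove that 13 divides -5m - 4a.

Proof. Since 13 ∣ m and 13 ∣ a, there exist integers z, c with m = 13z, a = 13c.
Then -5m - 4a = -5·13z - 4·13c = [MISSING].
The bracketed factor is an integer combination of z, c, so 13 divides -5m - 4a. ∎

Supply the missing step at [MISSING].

13(-4c - 5z)

Each term has a factor of 13: -5·13z - 4·13c = 13·(-4c - 5z).
Since -4c - 5z is an integer, 13 ∣ (-5m - 4a).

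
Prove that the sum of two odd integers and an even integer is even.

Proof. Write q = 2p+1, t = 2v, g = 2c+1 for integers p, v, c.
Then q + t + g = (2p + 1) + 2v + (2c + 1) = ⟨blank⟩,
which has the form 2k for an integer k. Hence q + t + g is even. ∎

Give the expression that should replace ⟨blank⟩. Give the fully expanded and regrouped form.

2(c + p + v + 1)

Expanding: (2p + 1) + 2v + (2c + 1) = 2c + 2p + 2v + 2.
Every term is even; pulling out the factor of 2 gives 2(c + p + v + 1).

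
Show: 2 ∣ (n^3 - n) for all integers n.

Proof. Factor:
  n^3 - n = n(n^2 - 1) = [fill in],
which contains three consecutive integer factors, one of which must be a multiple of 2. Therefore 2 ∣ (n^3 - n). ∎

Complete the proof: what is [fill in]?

n(n^2 - 1) = n(n - 1)(n + 1) = (n - 1)n(n + 1).
These three factors are consecutive integers, so their product is divisible by 2.

(n - 1)n(n + 1)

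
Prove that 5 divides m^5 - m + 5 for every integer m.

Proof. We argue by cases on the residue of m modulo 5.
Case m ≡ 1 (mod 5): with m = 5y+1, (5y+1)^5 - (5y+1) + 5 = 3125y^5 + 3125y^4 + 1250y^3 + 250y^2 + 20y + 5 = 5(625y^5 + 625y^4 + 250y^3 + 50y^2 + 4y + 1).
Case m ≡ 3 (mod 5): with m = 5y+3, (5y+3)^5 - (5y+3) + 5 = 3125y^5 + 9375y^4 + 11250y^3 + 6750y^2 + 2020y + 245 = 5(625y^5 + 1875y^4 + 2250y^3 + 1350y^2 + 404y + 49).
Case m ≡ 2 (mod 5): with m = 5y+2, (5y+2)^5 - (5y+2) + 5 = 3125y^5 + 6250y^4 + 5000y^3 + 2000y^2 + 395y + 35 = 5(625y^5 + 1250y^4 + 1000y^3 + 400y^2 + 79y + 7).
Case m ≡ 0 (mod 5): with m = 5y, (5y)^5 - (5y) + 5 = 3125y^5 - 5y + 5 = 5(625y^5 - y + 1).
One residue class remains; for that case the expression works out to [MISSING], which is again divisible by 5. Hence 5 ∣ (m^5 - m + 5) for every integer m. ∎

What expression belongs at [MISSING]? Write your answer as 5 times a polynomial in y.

The residues treated are {1, 3, 2, 0}, so the missing case is m ≡ 4 (mod 5); write m = 5y+4.
Then (5y+4)^5 - (5y+4) + 5 = 3125y^5 + 12500y^4 + 20000y^3 + 16000y^2 + 6395y + 1025 = 5(625y^5 + 2500y^4 + 4000y^3 + 3200y^2 + 1279y + 205).

5(625y^5 + 2500y^4 + 4000y^3 + 3200y^2 + 1279y + 205)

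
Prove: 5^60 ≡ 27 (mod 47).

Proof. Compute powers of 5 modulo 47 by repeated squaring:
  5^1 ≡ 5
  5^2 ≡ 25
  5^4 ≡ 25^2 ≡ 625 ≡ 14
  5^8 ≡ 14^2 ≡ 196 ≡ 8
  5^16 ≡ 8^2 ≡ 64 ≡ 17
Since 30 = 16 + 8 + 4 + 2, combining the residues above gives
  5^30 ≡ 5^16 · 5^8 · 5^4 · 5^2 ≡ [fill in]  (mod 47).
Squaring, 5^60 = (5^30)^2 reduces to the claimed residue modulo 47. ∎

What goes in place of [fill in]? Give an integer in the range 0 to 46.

36

Multiply the listed residues: 17 · 8 · 14 · 25 = 136 → 1904 → 47600.
Reducing modulo 47: 47600 = 1012·47 + 36, so 5^30 ≡ 36.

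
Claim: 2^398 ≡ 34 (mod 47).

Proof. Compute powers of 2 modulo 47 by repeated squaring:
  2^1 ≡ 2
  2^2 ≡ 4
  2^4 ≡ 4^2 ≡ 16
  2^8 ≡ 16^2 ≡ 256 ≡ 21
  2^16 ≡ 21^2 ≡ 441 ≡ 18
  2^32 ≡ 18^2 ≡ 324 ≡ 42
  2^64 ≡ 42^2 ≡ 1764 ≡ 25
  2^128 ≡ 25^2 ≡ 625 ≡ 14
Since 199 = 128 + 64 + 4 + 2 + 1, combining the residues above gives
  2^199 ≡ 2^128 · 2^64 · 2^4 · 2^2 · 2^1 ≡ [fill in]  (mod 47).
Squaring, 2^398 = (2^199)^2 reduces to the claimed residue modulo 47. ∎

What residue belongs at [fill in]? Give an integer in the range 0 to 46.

Multiply the listed residues: 14 · 25 · 16 · 4 · 2 = 350 → 5600 → 22400 → 44800.
Reducing modulo 47: 44800 = 953·47 + 9, so 2^199 ≡ 9.

9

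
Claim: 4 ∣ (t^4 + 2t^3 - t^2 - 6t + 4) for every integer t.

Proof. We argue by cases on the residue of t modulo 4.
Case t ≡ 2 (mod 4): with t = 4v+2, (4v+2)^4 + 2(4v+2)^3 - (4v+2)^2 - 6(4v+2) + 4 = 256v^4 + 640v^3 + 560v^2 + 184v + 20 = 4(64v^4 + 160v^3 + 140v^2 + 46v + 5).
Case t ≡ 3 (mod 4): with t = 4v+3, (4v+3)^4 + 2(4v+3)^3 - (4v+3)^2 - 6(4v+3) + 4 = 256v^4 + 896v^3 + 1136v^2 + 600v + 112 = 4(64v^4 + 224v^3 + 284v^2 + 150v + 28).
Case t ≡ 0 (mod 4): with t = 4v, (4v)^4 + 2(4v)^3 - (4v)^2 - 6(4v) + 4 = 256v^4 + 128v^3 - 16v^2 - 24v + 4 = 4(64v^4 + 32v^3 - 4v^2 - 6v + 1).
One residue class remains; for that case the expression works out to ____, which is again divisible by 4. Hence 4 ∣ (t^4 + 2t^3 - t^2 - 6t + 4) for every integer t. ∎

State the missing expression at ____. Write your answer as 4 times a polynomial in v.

Only t ≡ 1 (mod 4) is unaccounted for. Put t = 4v+1:
(4v+1)^4 + 2(4v+1)^3 - (4v+1)^2 - 6(4v+1) + 4 expands to 256v^4 + 384v^3 + 176v^2 + 8v,
and factoring out 4 leaves 4(64v^4 + 96v^3 + 44v^2 + 2v).

4(64v^4 + 96v^3 + 44v^2 + 2v)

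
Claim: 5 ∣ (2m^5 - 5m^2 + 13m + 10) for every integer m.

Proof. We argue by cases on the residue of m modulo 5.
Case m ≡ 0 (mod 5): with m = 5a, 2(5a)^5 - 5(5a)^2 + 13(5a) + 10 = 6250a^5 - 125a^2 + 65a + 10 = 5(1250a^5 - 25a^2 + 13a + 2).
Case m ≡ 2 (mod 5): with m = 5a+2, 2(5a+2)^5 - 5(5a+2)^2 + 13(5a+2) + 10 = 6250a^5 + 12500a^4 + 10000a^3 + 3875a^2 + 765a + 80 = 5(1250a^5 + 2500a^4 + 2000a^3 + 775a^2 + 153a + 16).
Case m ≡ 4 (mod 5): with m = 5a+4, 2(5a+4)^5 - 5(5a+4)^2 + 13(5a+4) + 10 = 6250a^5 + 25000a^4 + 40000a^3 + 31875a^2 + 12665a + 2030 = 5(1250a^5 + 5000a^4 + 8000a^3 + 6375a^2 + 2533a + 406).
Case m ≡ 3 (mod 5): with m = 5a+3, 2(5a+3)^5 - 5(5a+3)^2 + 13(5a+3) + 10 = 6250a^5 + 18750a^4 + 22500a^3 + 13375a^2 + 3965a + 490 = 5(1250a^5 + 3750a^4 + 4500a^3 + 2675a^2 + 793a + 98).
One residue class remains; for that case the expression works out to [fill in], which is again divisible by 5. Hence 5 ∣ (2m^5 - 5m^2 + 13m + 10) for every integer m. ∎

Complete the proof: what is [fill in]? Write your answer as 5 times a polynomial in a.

The residues treated are {0, 2, 4, 3}, so the missing case is m ≡ 1 (mod 5); write m = 5a+1.
Then 2(5a+1)^5 - 5(5a+1)^2 + 13(5a+1) + 10 = 6250a^5 + 6250a^4 + 2500a^3 + 375a^2 + 65a + 20 = 5(1250a^5 + 1250a^4 + 500a^3 + 75a^2 + 13a + 4).

5(1250a^5 + 1250a^4 + 500a^3 + 75a^2 + 13a + 4)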